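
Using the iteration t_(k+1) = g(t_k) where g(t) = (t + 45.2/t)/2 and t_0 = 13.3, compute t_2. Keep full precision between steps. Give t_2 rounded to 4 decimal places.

6.8815

t_1 = g(13.300000) = 8.349248
t_2 = g(8.349248) = 6.881455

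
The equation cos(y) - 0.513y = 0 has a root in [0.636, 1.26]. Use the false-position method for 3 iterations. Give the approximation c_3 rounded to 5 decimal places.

f(0.636000) = 0.478210, f(1.260000) = -0.340563
step 1: c = 1.000451, f(c) = 0.026691 > 0 → new bracket [1.000451, 1.260000]
step 2: c = 1.019315, f(c) = 0.001042 > 0 → new bracket [1.019315, 1.260000]
step 3: c = 1.020048, f(c) = 0.000040 > 0 → new bracket [1.020048, 1.260000]

1.02005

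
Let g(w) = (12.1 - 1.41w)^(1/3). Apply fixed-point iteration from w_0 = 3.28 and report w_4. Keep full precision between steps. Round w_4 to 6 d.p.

w_1 = g(3.280000) = 1.955274
w_2 = g(1.955274) = 2.106185
w_3 = g(2.106185) = 2.090073
w_4 = g(2.090073) = 2.091805

2.091805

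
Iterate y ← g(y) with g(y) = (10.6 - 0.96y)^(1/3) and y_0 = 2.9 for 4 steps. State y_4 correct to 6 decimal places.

2.051272

y_1 = g(2.900000) = 1.984548
y_2 = g(1.984548) = 2.056303
y_3 = g(2.056303) = 2.050858
y_4 = g(2.050858) = 2.051272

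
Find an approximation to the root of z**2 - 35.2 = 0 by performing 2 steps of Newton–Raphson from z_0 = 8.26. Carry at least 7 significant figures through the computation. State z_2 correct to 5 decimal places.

f'(z) = 2z
z_0 = 8.260000: f = 33.027600, f' = 16.520000 → z_1 = 8.260000 - (33.027600)/(16.520000) = 6.260751
z_1 = 6.260751: f = 3.996998, f' = 12.521501 → z_2 = 6.260751 - (3.996998)/(12.521501) = 5.941540

5.94154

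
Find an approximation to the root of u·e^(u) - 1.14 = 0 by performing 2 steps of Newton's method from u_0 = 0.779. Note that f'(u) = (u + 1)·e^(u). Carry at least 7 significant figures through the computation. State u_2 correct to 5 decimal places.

Newton update: u ← u − f(u)/f'(u).
u_0 = 0.779000: f = 0.557668, f' = 3.876960 → u_1 = 0.779000 - (0.557668)/(3.876960) = 0.635158
u_1 = 0.635158: f = 0.058748, f' = 3.086069 → u_2 = 0.635158 - (0.058748)/(3.086069) = 0.616122

0.61612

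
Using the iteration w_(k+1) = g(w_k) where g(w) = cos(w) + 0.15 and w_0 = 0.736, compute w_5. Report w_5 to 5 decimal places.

w_1 = g(0.736000) = 0.891160
w_2 = g(0.891160) = 0.778510
w_3 = g(0.778510) = 0.861960
w_4 = g(0.861960) = 0.800951
w_5 = g(0.800951) = 0.846025

0.84602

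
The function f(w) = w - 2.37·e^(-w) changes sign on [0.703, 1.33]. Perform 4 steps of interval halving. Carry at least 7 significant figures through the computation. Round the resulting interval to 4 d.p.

[0.8989, 0.9381]

f(0.703000) = -0.470382, f(1.330000) = 0.703189 (opposite signs)
step 1: m = 1.016500, f(m) = 0.158894 > 0 → root in [0.703000, 1.016500]
step 2: m = 0.859750, f(m) = -0.143395 < 0 → root in [0.859750, 1.016500]
step 3: m = 0.938125, f(m) = 0.010600 > 0 → root in [0.859750, 0.938125]
step 4: m = 0.898937, f(m) = -0.065657 < 0 → root in [0.898937, 0.938125]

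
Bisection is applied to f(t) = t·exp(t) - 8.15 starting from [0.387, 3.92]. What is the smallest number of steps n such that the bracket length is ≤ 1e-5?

Initial width b − a = 3.92 − 0.387 = 3.533000.
After n steps the width is (b−a)/2^n; need (b−a)/2^n ≤ 1e-5.
So n ≥ log₂(3.533000/1e-5) = log₂(353300.0000) ≈ 18.4305.
Hence n = 19.

19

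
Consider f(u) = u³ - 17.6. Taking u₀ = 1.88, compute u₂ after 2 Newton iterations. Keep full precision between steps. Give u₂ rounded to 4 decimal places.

f'(u) = 3u²
u_0 = 1.880000: f = -10.955328, f' = 10.603200 → u_1 = 1.880000 - (-10.955328)/(10.603200) = 2.913210
u_1 = 2.913210: f = 7.123799, f' = 25.460370 → u_2 = 2.913210 - (7.123799)/(25.460370) = 2.633410

2.6334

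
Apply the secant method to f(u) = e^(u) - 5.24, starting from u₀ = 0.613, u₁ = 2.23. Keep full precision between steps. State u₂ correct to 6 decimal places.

Secant update: u_(k+1) = u_k − f(u_k)·(u_k − u_(k-1))/(f(u_k) − f(u_(k-1))).
f(u_0) = -3.394039, f(u_1) = 4.059866
u_2 = 2.230000 - (4.059866)·(2.230000 - 0.613000)/(4.059866 - (-3.394039)) = 1.349280; f(u_2) = -1.385351

1.349280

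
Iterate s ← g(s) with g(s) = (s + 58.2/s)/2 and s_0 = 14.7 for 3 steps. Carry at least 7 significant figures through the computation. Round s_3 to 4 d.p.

s_1 = g(14.700000) = 9.329592
s_2 = g(9.329592) = 7.783903
s_3 = g(7.783903) = 7.630436

7.6304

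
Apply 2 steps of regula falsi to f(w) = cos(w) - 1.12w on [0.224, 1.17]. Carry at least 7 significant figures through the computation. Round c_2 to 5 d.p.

False-position update: c = (a·f(b) − b·f(a))/(f(b) − f(a)); replace the endpoint whose sign matches f(c).
f(0.224000) = 0.724137, f(1.170000) = -0.920248
step 1: c = 0.640589, f(c) = 0.084284 > 0 → new bracket [0.640589, 1.170000]
step 2: c = 0.685009, f(c) = 0.007204 > 0 → new bracket [0.685009, 1.170000]

0.68501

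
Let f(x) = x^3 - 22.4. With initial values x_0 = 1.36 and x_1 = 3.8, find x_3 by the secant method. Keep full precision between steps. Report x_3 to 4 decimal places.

f(x_0) = -19.884544, f(x_1) = 32.472000
x_2 = 3.800000 - (32.472000)·(3.800000 - 1.360000)/(32.472000 - (-19.884544)) = 2.286690; f(x_2) = -10.443009
x_3 = 2.286690 - (-10.443009)·(2.286690 - 3.800000)/(-10.443009 - (32.472000)) = 2.654941; f(x_3) = -3.686078

2.6549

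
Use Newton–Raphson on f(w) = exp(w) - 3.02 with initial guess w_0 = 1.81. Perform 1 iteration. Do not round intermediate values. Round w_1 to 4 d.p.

1.3042

f'(w) = exp(w)
w_0 = 1.810000: f = 3.090447, f' = 6.110447 → w_1 = 1.810000 - (3.090447)/(6.110447) = 1.304235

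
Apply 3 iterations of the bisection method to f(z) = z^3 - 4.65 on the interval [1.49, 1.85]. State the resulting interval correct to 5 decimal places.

[1.62500, 1.67000]

f(1.490000) = -1.342051, f(1.850000) = 1.681625 (opposite signs)
step 1: m = 1.670000, f(m) = 0.007463 > 0 → root in [1.490000, 1.670000]
step 2: m = 1.580000, f(m) = -0.705688 < 0 → root in [1.580000, 1.670000]
step 3: m = 1.625000, f(m) = -0.358984 < 0 → root in [1.625000, 1.670000]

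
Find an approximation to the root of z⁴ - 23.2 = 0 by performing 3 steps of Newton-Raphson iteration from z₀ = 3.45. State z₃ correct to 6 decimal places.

2.206346

f'(z) = 4z³
z_0 = 3.450000: f = 118.469506, f' = 164.254500 → z_1 = 3.450000 - (118.469506)/(164.254500) = 2.728744
z_1 = 2.728744: f = 32.243587, f' = 81.273410 → z_2 = 2.728744 - (32.243587)/(81.273410) = 2.332014
z_2 = 2.332014: f = 6.375010, f' = 50.728692 → z_3 = 2.332014 - (6.375010)/(50.728692) = 2.206346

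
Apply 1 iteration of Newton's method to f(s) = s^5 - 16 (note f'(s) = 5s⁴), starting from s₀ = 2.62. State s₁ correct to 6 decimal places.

s_0 = 2.620000: f = 107.454367, f' = 235.599937 → s_1 = 2.620000 - (107.454367)/(235.599937) = 2.163912

2.163912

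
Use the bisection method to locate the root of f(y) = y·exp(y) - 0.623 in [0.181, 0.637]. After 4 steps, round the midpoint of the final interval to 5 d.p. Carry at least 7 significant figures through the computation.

f(0.181000) = -0.406087, f(0.637000) = 0.581440 (opposite signs)
step 1: m = 0.409000, f(m) = -0.007328 < 0 → root in [0.409000, 0.637000]
step 2: m = 0.523000, f(m) = 0.259344 > 0 → root in [0.409000, 0.523000]
step 3: m = 0.466000, f(m) = 0.119621 > 0 → root in [0.409000, 0.466000]
step 4: m = 0.437500, f(m) = 0.054613 > 0 → root in [0.409000, 0.437500]
Midpoint of [0.409000, 0.437500] = 0.423250

0.42325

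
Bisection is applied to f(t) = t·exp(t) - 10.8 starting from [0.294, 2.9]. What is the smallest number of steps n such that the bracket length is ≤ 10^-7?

25

Initial width b − a = 2.9 − 0.294 = 2.606000.
After n steps the width is (b−a)/2^n; need (b−a)/2^n ≤ 10^-7.
So n ≥ log₂(2.606000/10^-7) = log₂(26060000.0000) ≈ 24.6353.
Hence n = 25.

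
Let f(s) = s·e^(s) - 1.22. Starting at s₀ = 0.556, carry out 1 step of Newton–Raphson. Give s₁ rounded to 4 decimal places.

f'(s) = (s + 1)·e^(s)
s_0 = 0.556000: f = -0.250512, f' = 2.713172 → s_1 = 0.556000 - (-0.250512)/(2.713172) = 0.648332

0.6483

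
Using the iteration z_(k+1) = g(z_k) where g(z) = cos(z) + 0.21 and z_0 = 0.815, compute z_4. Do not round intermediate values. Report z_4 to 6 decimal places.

z_1 = g(0.815000) = 0.895868
z_2 = g(0.895868) = 0.834841
z_3 = g(0.834841) = 0.881296
z_4 = g(0.881296) = 0.846152

0.846152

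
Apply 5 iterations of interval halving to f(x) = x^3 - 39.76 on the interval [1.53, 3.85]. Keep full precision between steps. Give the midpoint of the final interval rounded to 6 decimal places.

3.378750

f(1.530000) = -36.178423, f(3.850000) = 17.306625 (opposite signs)
step 1: m = 2.690000, f(m) = -20.294891 < 0 → root in [2.690000, 3.850000]
step 2: m = 3.270000, f(m) = -4.794217 < 0 → root in [3.270000, 3.850000]
step 3: m = 3.560000, f(m) = 5.358016 > 0 → root in [3.270000, 3.560000]
step 4: m = 3.415000, f(m) = 0.066498 > 0 → root in [3.270000, 3.415000]
step 5: m = 3.342500, f(m) = -2.416566 < 0 → root in [3.342500, 3.415000]
Midpoint of [3.342500, 3.415000] = 3.378750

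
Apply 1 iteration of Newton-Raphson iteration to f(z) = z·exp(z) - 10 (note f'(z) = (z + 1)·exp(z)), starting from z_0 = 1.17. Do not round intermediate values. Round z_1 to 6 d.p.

Newton update: z ← z − f(z)/f'(z).
z_0 = 1.170000: f = -6.230269, f' = 6.991724 → z_1 = 1.170000 - (-6.230269)/(6.991724) = 2.061092

2.061092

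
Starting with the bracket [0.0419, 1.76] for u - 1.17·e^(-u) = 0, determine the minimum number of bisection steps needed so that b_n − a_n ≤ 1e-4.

Initial width b − a = 1.76 − 0.0419 = 1.718100.
After n steps the width is (b−a)/2^n; need (b−a)/2^n ≤ 1e-4.
So n ≥ log₂(1.718100/1e-4) = log₂(17181.0000) ≈ 14.0685.
Hence n = 15.

15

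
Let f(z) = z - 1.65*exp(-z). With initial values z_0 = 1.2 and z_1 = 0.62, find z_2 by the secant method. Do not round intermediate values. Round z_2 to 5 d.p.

0.77991

Secant update: z_(k+1) = z_k − f(z_k)·(z_k − z_(k-1))/(f(z_k) − f(z_(k-1))).
f(z_0) = 0.703030, f(z_1) = -0.267608
z_2 = 0.620000 - (-0.267608)·(0.620000 - 1.200000)/(-0.267608 - (0.703030)) = 0.779908; f(z_2) = 0.023469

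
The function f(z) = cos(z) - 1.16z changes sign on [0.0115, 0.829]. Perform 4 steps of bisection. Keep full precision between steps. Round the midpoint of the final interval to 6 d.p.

0.650172

f(0.011500) = 0.986594, f(0.829000) = -0.286027 (opposite signs)
step 1: m = 0.420250, f(m) = 0.425497 > 0 → root in [0.420250, 0.829000]
step 2: m = 0.624625, f(m) = 0.086617 > 0 → root in [0.624625, 0.829000]
step 3: m = 0.726812, f(m) = -0.095806 < 0 → root in [0.624625, 0.726812]
step 4: m = 0.675719, f(m) = -0.003576 < 0 → root in [0.624625, 0.675719]
Midpoint of [0.624625, 0.675719] = 0.650172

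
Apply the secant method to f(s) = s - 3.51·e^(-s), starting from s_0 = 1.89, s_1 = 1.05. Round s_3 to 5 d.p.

1.13214

f(s_0) = 1.359738, f(s_1) = -0.178281
s_2 = 1.050000 - (-0.178281)·(1.050000 - 1.890000)/(-0.178281 - (1.359738)) = 1.147370; f(s_2) = 0.033047
s_3 = 1.147370 - (0.033047)·(1.147370 - 1.050000)/(0.033047 - (-0.178281)) = 1.132143; f(s_3) = 0.000724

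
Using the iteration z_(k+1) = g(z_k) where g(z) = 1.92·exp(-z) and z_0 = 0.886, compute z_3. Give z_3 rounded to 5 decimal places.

z_1 = g(0.886000) = 0.791619
z_2 = g(0.791619) = 0.869972
z_3 = g(0.869972) = 0.804409

0.80441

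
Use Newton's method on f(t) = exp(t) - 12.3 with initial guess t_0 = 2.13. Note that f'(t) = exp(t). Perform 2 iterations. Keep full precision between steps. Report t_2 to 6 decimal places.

t_0 = 2.130000: f = -3.885133, f' = 8.414867 → t_1 = 2.130000 - (-3.885133)/(8.414867) = 2.591699
t_1 = 2.591699: f = 1.052434, f' = 13.352434 → t_2 = 2.591699 - (1.052434)/(13.352434) = 2.512879

2.512879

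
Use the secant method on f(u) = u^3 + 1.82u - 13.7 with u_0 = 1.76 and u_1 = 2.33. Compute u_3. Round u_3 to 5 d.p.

f(u_0) = -5.045024, f(u_1) = 3.189937
u_2 = 2.330000 - (3.189937)·(2.330000 - 1.760000)/(3.189937 - (-5.045024)) = 2.109202; f(u_2) = -0.477978
u_3 = 2.109202 - (-0.477978)·(2.109202 - 2.330000)/(-0.477978 - (3.189937)) = 2.137975; f(u_3) = -0.036340

2.13797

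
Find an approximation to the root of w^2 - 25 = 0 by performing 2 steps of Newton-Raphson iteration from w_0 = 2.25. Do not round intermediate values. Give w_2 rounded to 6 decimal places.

5.211380

f'(w) = 2w
w_0 = 2.250000: f = -19.937500, f' = 4.500000 → w_1 = 2.250000 - (-19.937500)/(4.500000) = 6.680556
w_1 = 6.680556: f = 19.629823, f' = 13.361111 → w_2 = 6.680556 - (19.629823)/(13.361111) = 5.211380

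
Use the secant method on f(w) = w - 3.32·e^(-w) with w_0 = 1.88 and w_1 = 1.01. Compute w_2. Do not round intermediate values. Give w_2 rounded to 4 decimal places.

Secant update: w_(k+1) = w_k − f(w_k)·(w_k − w_(k-1))/(f(w_k) − f(w_(k-1))).
f(w_0) = 1.373401, f(w_1) = -0.199207
w_2 = 1.010000 - (-0.199207)·(1.010000 - 1.880000)/(-0.199207 - (1.373401)) = 1.120206; f(w_2) = 0.037179

1.1202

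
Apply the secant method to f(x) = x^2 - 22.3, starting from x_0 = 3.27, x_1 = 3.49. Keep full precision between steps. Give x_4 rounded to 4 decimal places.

4.7212

Secant update: x_(k+1) = x_k − f(x_k)·(x_k − x_(k-1))/(f(x_k) − f(x_(k-1))).
f(x_0) = -11.607100, f(x_1) = -10.119900
x_2 = 3.490000 - (-10.119900)·(3.490000 - 3.270000)/(-10.119900 - (-11.607100)) = 4.987027; f(x_2) = 2.570435
x_3 = 4.987027 - (2.570435)·(4.987027 - 3.490000)/(2.570435 - (-10.119900)) = 4.683803; f(x_3) = -0.361989
x_4 = 4.683803 - (-0.361989)·(4.683803 - 4.987027)/(-0.361989 - (2.570435)) = 4.721234; f(x_4) = -0.009949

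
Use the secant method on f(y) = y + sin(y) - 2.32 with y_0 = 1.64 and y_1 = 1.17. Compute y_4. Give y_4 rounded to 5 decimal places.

1.34530

f(y_0) = 0.317606, f(y_1) = -0.229249
y_2 = 1.170000 - (-0.229249)·(1.170000 - 1.640000)/(-0.229249 - (0.317606)) = 1.367030; f(y_2) = 0.026342
y_3 = 1.367030 - (0.026342)·(1.367030 - 1.170000)/(0.026342 - (-0.229249)) = 1.346724; f(y_3) = 0.001725
y_4 = 1.346724 - (0.001725)·(1.346724 - 1.367030)/(0.001725 - (0.026342)) = 1.345301; f(y_4) = -0.000015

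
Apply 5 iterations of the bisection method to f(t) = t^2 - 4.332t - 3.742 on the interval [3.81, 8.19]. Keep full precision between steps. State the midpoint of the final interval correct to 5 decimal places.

5.11031

f(3.810000) = -5.730820, f(8.190000) = 27.855020 (opposite signs)
step 1: m = 6.000000, f(m) = 6.266000 > 0 → root in [3.810000, 6.000000]
step 2: m = 4.905000, f(m) = -0.931435 < 0 → root in [4.905000, 6.000000]
step 3: m = 5.452500, f(m) = 2.367526 > 0 → root in [4.905000, 5.452500]
step 4: m = 5.178750, f(m) = 0.643107 > 0 → root in [4.905000, 5.178750]
step 5: m = 5.041875, f(m) = -0.162899 < 0 → root in [5.041875, 5.178750]
Midpoint of [5.041875, 5.178750] = 5.110313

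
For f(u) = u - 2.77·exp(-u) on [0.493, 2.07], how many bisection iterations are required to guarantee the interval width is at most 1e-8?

Initial width b − a = 2.07 − 0.493 = 1.577000.
After n steps the width is (b−a)/2^n; need (b−a)/2^n ≤ 1e-8.
So n ≥ log₂(1.577000/1e-8) = log₂(157700000.0000) ≈ 27.2326.
Hence n = 28.

28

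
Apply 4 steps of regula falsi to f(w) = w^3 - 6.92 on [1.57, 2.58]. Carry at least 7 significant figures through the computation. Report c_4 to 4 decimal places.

f(1.570000) = -3.050107, f(2.580000) = 10.253512
step 1: c = 1.801562, f(c) = -1.072808 < 0 → new bracket [1.801562, 2.580000]
step 2: c = 1.875294, f(c) = -0.325103 < 0 → new bracket [1.875294, 2.580000]
step 3: c = 1.896951, f(c) = -0.093968 < 0 → new bracket [1.896951, 2.580000]
step 4: c = 1.903154, f(c) = -0.026786 < 0 → new bracket [1.903154, 2.580000]

1.9032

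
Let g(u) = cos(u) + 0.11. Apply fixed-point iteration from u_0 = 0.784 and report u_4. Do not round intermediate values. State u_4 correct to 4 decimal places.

0.7986

u_1 = g(0.784000) = 0.818095
u_2 = g(0.818095) = 0.793613
u_3 = g(0.793613) = 0.811274
u_4 = g(0.811274) = 0.798575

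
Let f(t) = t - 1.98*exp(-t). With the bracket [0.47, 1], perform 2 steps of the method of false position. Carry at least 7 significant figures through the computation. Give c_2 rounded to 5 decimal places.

0.84920

False-position update: c = (a·f(b) − b·f(a))/(f(b) − f(a)); replace the endpoint whose sign matches f(c).
f(0.470000) = -0.767504, f(1.000000) = 0.271599
step 1: c = 0.861470, f(c) = 0.024839 > 0 → new bracket [0.470000, 0.861470]
step 2: c = 0.849197, f(c) = 0.002236 > 0 → new bracket [0.470000, 0.849197]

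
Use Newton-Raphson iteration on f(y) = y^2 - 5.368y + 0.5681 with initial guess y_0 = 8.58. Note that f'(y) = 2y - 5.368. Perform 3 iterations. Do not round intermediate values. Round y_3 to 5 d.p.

Newton update: y ← y − f(y)/f'(y).
y_0 = 8.580000: f = 28.127060, f' = 11.792000 → y_1 = 8.580000 - (28.127060)/(11.792000) = 6.194734
y_1 = 6.194734: f = 5.689495, f' = 7.021467 → y_2 = 6.194734 - (5.689495)/(7.021467) = 5.384434
y_2 = 5.384434: f = 0.656586, f' = 5.400867 → y_3 = 5.384434 - (0.656586)/(5.400867) = 5.262863

5.26286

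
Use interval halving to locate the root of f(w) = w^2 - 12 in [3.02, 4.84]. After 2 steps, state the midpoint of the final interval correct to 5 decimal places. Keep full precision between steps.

f(3.020000) = -2.879600, f(4.840000) = 11.425600 (opposite signs)
step 1: m = 3.930000, f(m) = 3.444900 > 0 → root in [3.020000, 3.930000]
step 2: m = 3.475000, f(m) = 0.075625 > 0 → root in [3.020000, 3.475000]
Midpoint of [3.020000, 3.475000] = 3.247500

3.24750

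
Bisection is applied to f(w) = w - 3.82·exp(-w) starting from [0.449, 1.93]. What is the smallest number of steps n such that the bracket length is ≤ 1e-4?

14

Initial width b − a = 1.93 − 0.449 = 1.481000.
After n steps the width is (b−a)/2^n; need (b−a)/2^n ≤ 1e-4.
So n ≥ log₂(1.481000/1e-4) = log₂(14810.0000) ≈ 13.8543.
Hence n = 14.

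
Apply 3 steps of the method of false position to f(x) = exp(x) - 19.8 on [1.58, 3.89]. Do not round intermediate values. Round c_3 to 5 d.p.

f(1.580000) = -14.945044, f(3.890000) = 29.110887
step 1: c = 2.363619, f(c) = -9.170653 < 0 → new bracket [2.363619, 3.890000]
step 2: c = 2.729276, f(c) = -4.478214 < 0 → new bracket [2.729276, 3.890000]
step 3: c = 2.884027, f(c) = -1.913836 < 0 → new bracket [2.884027, 3.890000]

2.88403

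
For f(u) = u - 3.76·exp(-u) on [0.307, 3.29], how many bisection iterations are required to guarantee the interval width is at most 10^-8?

29

Initial width b − a = 3.29 − 0.307 = 2.983000.
After n steps the width is (b−a)/2^n; need (b−a)/2^n ≤ 10^-8.
So n ≥ log₂(2.983000/10^-8) = log₂(298300000.0000) ≈ 28.1522.
Hence n = 29.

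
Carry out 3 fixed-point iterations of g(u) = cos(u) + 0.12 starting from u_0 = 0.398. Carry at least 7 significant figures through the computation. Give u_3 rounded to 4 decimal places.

0.9312

u_1 = g(0.398000) = 1.041838
u_2 = g(1.041838) = 0.624634
u_3 = g(0.624634) = 0.931177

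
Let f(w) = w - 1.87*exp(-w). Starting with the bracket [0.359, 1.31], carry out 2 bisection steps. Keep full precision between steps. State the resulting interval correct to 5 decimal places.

[0.59675, 0.83450]

f(0.359000) = -0.946960, f(1.310000) = 0.805436 (opposite signs)
step 1: m = 0.834500, f(m) = 0.022749 > 0 → root in [0.359000, 0.834500]
step 2: m = 0.596750, f(m) = -0.432869 < 0 → root in [0.596750, 0.834500]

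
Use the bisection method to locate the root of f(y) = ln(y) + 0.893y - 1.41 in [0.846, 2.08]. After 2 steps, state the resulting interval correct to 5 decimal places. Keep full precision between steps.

[1.15450, 1.46300]

f(0.846000) = -0.821758, f(2.080000) = 1.179808 (opposite signs)
step 1: m = 1.463000, f(m) = 0.276948 > 0 → root in [0.846000, 1.463000]
step 2: m = 1.154500, f(m) = -0.235364 < 0 → root in [1.154500, 1.463000]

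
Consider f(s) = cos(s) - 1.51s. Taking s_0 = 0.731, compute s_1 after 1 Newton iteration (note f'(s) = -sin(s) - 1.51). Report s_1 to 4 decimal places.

Newton update: s ← s − f(s)/f'(s).
s_0 = 0.731000: f = -0.359303, f' = -2.177614 → s_1 = 0.731000 - (-0.359303)/(-2.177614) = 0.566002

0.5660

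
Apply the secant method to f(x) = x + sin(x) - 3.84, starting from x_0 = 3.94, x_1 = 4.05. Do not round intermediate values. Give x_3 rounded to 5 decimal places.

4.54892

f(x_0) = -0.616246, f(x_1) = -0.578525
x_2 = 4.050000 - (-0.578525)·(4.050000 - 3.940000)/(-0.578525 - (-0.616246)) = 5.737096; f(x_2) = 1.377746
x_3 = 5.737096 - (1.377746)·(5.737096 - 4.050000)/(1.377746 - (-0.578525)) = 4.548922; f(x_3) = -0.277747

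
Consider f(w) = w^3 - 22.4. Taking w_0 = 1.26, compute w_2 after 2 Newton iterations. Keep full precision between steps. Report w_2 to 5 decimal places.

3.93842

f'(w) = 3w^2
w_0 = 1.260000: f = -20.399624, f' = 4.762800 → w_1 = 1.260000 - (-20.399624)/(4.762800) = 5.543116
w_1 = 5.543116: f = 147.918513, f' = 92.178399 → w_2 = 5.543116 - (147.918513)/(92.178399) = 3.938418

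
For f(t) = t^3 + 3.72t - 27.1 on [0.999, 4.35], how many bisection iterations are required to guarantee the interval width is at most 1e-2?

9

Initial width b − a = 4.35 − 0.999 = 3.351000.
After n steps the width is (b−a)/2^n; need (b−a)/2^n ≤ 1e-2.
So n ≥ log₂(3.351000/1e-2) = log₂(335.1000) ≈ 8.3884.
Hence n = 9.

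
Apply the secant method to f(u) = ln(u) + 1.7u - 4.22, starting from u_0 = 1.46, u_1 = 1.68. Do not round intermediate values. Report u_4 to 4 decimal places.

f(u_0) = -1.359564, f(u_1) = -0.845206
u_2 = 1.680000 - (-0.845206)·(1.680000 - 1.460000)/(-0.845206 - (-1.359564)) = 2.041510; f(u_2) = -0.035743
u_3 = 2.041510 - (-0.035743)·(2.041510 - 1.680000)/(-0.035743 - (-0.845206)) = 2.057473; f(u_3) = -0.000817
u_4 = 2.057473 - (-0.000817)·(2.057473 - 2.041510)/(-0.000817 - (-0.035743)) = 2.057847; f(u_4) = -0.000001

2.0578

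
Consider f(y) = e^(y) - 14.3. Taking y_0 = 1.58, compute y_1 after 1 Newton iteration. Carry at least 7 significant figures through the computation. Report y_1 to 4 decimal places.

Newton update: y ← y − f(y)/f'(y).
f'(y) = e^(y)
y_0 = 1.580000: f = -9.445044, f' = 4.854956 → y_1 = 1.580000 - (-9.445044)/(4.854956) = 3.525444

3.5254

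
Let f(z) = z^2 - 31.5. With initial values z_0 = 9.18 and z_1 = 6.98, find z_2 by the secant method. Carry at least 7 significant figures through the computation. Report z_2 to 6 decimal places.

5.914381

f(z_0) = 52.772400, f(z_1) = 17.220400
z_2 = 6.980000 - (17.220400)·(6.980000 - 9.180000)/(17.220400 - (52.772400)) = 5.914381; f(z_2) = 3.479905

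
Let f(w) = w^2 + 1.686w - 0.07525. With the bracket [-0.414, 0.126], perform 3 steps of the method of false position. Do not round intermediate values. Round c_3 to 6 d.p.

0.043455

f(-0.414000) = -0.601858, f(0.126000) = 0.153062
step 1: c = 0.016514, f(c) = -0.047135 < 0 → new bracket [0.016514, 0.126000]
step 2: c = 0.042292, f(c) = -0.002158 < 0 → new bracket [0.042292, 0.126000]
step 3: c = 0.043455, f(c) = -0.000096 < 0 → new bracket [0.043455, 0.126000]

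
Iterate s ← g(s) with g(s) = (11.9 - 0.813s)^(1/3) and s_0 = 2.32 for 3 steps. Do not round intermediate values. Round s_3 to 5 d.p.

2.16443

s_1 = g(2.320000) = 2.155428
s_2 = g(2.155428) = 2.164985
s_3 = g(2.164985) = 2.164433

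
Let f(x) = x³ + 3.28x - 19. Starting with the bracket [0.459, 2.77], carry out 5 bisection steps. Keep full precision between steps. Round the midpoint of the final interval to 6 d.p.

2.228359

f(0.459000) = -17.397777, f(2.770000) = 11.339533 (opposite signs)
step 1: m = 1.614500, f(m) = -9.496068 < 0 → root in [1.614500, 2.770000]
step 2: m = 2.192250, f(m) = -1.273554 < 0 → root in [2.192250, 2.770000]
step 3: m = 2.481125, f(m) = 4.411849 > 0 → root in [2.192250, 2.481125]
step 4: m = 2.336688, f(m) = 1.422902 > 0 → root in [2.192250, 2.336688]
step 5: m = 2.264469, f(m) = 0.039243 > 0 → root in [2.192250, 2.264469]
Midpoint of [2.192250, 2.264469] = 2.228359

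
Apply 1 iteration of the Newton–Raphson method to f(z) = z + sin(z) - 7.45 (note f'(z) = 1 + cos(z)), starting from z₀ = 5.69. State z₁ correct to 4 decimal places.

6.9578

z_0 = 5.690000: f = -2.319005, f' = 1.829164 → z_1 = 5.690000 - (-2.319005)/(1.829164) = 6.957795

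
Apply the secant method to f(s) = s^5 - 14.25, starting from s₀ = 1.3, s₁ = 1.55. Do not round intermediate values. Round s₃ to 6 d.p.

f(s_0) = -10.537070, f(s_1) = -5.303390
s_2 = 1.550000 - (-5.303390)·(1.550000 - 1.300000)/(-5.303390 - (-10.537070)) = 1.803330; f(s_2) = 4.821108
s_3 = 1.803330 - (4.821108)·(1.803330 - 1.550000)/(4.821108 - (-5.303390)) = 1.682699; f(s_3) = -0.759385

1.682699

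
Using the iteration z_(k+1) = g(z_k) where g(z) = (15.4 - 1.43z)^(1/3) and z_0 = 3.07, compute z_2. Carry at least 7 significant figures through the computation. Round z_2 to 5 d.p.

2.30326

z_1 = g(3.070000) = 2.224647
z_2 = g(2.224647) = 2.303257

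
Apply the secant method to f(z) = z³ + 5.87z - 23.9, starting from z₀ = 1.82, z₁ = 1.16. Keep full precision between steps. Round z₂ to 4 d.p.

2.3887

Secant update: z_(k+1) = z_k − f(z_k)·(z_k − z_(k-1))/(f(z_k) − f(z_(k-1))).
f(z_0) = -7.188032, f(z_1) = -15.529904
z_2 = 1.160000 - (-15.529904)·(1.160000 - 1.820000)/(-15.529904 - (-7.188032)) = 2.388709; f(z_2) = 3.751539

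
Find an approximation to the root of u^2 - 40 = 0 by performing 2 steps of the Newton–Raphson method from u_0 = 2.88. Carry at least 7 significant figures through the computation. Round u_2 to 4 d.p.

f'(u) = 2u
u_0 = 2.880000: f = -31.705600, f' = 5.760000 → u_1 = 2.880000 - (-31.705600)/(5.760000) = 8.384444
u_1 = 8.384444: f = 30.298909, f' = 16.768889 → u_2 = 8.384444 - (30.298909)/(16.768889) = 6.577592

6.5776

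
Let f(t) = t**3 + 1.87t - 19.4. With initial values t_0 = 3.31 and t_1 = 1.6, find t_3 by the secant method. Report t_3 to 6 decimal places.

f(t_0) = 23.054391, f(t_1) = -12.312000
t_2 = 1.600000 - (-12.312000)·(1.600000 - 3.310000)/(-12.312000 - (23.054391)) = 2.195297; f(t_2) = -4.714930
t_3 = 2.195297 - (-4.714930)·(2.195297 - 1.600000)/(-4.714930 - (-12.312000)) = 2.564754; f(t_3) = 2.266941

2.564754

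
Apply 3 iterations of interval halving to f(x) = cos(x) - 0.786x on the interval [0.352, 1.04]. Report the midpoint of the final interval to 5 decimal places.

0.82500

f(0.352000) = 0.662013, f(1.040000) = -0.311220 (opposite signs)
step 1: m = 0.696000, f(m) = 0.220357 > 0 → root in [0.696000, 1.040000]
step 2: m = 0.868000, f(m) = -0.035894 < 0 → root in [0.696000, 0.868000]
step 3: m = 0.782000, f(m) = 0.094854 > 0 → root in [0.782000, 0.868000]
Midpoint of [0.782000, 0.868000] = 0.825000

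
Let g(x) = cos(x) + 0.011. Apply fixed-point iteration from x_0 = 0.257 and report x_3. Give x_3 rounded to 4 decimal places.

0.8531

x_1 = g(0.257000) = 0.978157
x_2 = g(0.978157) = 0.569552
x_3 = g(0.569552) = 0.853142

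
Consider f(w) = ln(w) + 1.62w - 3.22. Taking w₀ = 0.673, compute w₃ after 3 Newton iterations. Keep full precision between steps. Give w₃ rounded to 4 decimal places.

1.6708

f'(w) = 1/w + 1.62
w_0 = 0.673000: f = -2.525750, f' = 3.105884 → w_1 = 0.673000 - (-2.525750)/(3.105884) = 1.486214
w_1 = 1.486214: f = -0.416100, f' = 2.292850 → w_2 = 1.486214 - (-0.416100)/(2.292850) = 1.667692
w_2 = 1.667692: f = -0.006899, f' = 2.219631 → w_3 = 1.667692 - (-0.006899)/(2.219631) = 1.670800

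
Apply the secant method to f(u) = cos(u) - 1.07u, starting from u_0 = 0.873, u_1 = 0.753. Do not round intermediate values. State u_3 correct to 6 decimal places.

0.709236

f(u_0) = -0.291579, f(u_1) = -0.076069
u_2 = 0.753000 - (-0.076069)·(0.753000 - 0.873000)/(-0.076069 - (-0.291579)) = 0.710643; f(u_2) = -0.002446
u_3 = 0.710643 - (-0.002446)·(0.710643 - 0.753000)/(-0.002446 - (-0.076069)) = 0.709236; f(u_3) = -0.000023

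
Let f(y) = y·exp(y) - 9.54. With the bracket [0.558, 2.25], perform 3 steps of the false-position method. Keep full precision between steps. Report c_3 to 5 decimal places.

f(0.558000) = -8.565077, f(2.250000) = 11.807406
step 1: c = 1.269357, f(c) = -5.022912 < 0 → new bracket [1.269357, 2.250000]
step 2: c = 1.562024, f(c) = -2.091542 < 0 → new bracket [1.562024, 2.250000]
step 3: c = 1.665552, f(c) = -0.731571 < 0 → new bracket [1.665552, 2.250000]

1.66555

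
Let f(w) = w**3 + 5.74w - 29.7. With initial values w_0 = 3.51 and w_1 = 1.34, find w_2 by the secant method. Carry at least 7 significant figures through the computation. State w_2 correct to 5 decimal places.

2.13817

Secant update: w_(k+1) = w_k − f(w_k)·(w_k − w_(k-1))/(f(w_k) − f(w_(k-1))).
f(w_0) = 33.690951, f(w_1) = -19.602296
w_2 = 1.340000 - (-19.602296)·(1.340000 - 3.510000)/(-19.602296 - (33.690951)) = 2.138168; f(w_2) = -7.651713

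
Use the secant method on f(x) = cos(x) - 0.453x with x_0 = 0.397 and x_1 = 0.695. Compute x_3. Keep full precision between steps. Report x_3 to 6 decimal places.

f(x_0) = 0.742384, f(x_1) = 0.453219
x_2 = 0.695000 - (0.453219)·(0.695000 - 0.397000)/(0.453219 - (0.742384)) = 1.162065; f(x_2) = -0.128971
x_3 = 1.162065 - (-0.128971)·(1.162065 - 0.695000)/(-0.128971 - (0.453219)) = 1.058598; f(x_3) = 0.010550

1.058598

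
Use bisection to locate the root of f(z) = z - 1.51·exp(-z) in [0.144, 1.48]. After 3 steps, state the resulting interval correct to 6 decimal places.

[0.645000, 0.812000]

f(0.144000) = -1.163490, f(1.480000) = 1.136267 (opposite signs)
step 1: m = 0.812000, f(m) = 0.141606 > 0 → root in [0.144000, 0.812000]
step 2: m = 0.478000, f(m) = -0.458234 < 0 → root in [0.478000, 0.812000]
step 3: m = 0.645000, f(m) = -0.147240 < 0 → root in [0.645000, 0.812000]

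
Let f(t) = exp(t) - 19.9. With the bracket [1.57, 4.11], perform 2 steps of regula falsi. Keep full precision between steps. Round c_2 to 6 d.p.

2.627865

f(1.570000) = -15.093352, f(4.110000) = 41.046718
step 1: c = 2.252883, f(c) = -10.384869 < 0 → new bracket [2.252883, 4.110000]
step 2: c = 2.627865, f(c) = -6.055817 < 0 → new bracket [2.627865, 4.110000]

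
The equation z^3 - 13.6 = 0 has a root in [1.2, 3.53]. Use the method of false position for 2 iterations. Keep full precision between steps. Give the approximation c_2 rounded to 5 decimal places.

2.17628

False-position update: c = (a·f(b) − b·f(a))/(f(b) − f(a)); replace the endpoint whose sign matches f(c).
f(1.200000) = -11.872000, f(3.530000) = 30.386977
step 1: c = 1.854577, f(c) = -7.221263 < 0 → new bracket [1.854577, 3.530000]
step 2: c = 2.176280, f(c) = -3.292718 < 0 → new bracket [2.176280, 3.530000]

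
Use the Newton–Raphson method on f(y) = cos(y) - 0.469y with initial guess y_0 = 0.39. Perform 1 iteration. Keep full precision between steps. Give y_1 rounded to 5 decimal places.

Newton update: y ← y − f(y)/f'(y).
f'(y) = -sin(y) - 0.469
y_0 = 0.390000: f = 0.741999, f' = -0.849188 → y_1 = 0.390000 - (0.741999)/(-0.849188) = 1.263774

1.26377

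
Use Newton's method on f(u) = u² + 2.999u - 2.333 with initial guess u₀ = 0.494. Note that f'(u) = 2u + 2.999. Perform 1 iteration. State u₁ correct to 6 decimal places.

u_0 = 0.494000: f = -0.607458, f' = 3.987000 → u_1 = 0.494000 - (-0.607458)/(3.987000) = 0.646360

0.646360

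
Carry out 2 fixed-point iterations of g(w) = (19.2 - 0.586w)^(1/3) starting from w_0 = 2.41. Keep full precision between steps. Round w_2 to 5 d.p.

w_1 = g(2.410000) = 2.610399
w_2 = g(2.610399) = 2.604642

2.60464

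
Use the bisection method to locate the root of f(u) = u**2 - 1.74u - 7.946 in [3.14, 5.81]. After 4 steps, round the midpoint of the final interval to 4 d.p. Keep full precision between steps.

3.8909

f(3.140000) = -3.550000, f(5.810000) = 15.700700 (opposite signs)
step 1: m = 4.475000, f(m) = 4.293125 > 0 → root in [3.140000, 4.475000]
step 2: m = 3.807500, f(m) = -0.073994 < 0 → root in [3.807500, 4.475000]
step 3: m = 4.141250, f(m) = 1.998177 > 0 → root in [3.807500, 4.141250]
step 4: m = 3.974375, f(m) = 0.934244 > 0 → root in [3.807500, 3.974375]
Midpoint of [3.807500, 3.974375] = 3.890937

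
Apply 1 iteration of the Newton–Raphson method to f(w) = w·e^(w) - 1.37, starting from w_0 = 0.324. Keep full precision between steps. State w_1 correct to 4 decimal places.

0.8277

f'(w) = (w + 1)·e^(w)
w_0 = 0.324000: f = -0.922022, f' = 1.830625 → w_1 = 0.324000 - (-0.922022)/(1.830625) = 0.827665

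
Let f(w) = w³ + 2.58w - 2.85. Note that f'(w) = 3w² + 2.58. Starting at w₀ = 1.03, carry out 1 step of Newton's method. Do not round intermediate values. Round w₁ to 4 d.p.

w_0 = 1.030000: f = 0.900127, f' = 5.762700 → w_1 = 1.030000 - (0.900127)/(5.762700) = 0.873801

0.8738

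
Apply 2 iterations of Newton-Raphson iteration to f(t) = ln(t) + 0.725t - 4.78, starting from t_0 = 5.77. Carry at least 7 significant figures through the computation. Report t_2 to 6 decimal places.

4.514151

Newton update: t ← t − f(t)/f'(t).
f'(t) = 1/t + 0.725
t_0 = 5.770000: f = 1.155922, f' = 0.898310 → t_1 = 5.770000 - (1.155922)/(0.898310) = 4.483226
t_1 = 4.483226: f = -0.029318, f' = 0.948054 → t_2 = 4.483226 - (-0.029318)/(0.948054) = 4.514151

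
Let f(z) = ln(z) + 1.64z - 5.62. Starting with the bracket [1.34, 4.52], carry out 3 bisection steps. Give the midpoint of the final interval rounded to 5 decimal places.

f(1.340000) = -3.129730, f(4.520000) = 3.301312 (opposite signs)
step 1: m = 2.930000, f(m) = 0.260202 > 0 → root in [1.340000, 2.930000]
step 2: m = 2.135000, f(m) = -1.360133 < 0 → root in [2.135000, 2.930000]
step 3: m = 2.532500, f(m) = -0.537493 < 0 → root in [2.532500, 2.930000]
Midpoint of [2.532500, 2.930000] = 2.731250

2.73125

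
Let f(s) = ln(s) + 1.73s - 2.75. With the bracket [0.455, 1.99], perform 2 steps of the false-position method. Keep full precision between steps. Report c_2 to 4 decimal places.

f(0.455000) = -2.750308, f(1.990000) = 1.380835
step 1: c = 1.476926, f(c) = 0.195045 > 0 → new bracket [0.455000, 1.476926]
step 2: c = 1.409253, f(c) = 0.031067 > 0 → new bracket [0.455000, 1.409253]

1.4093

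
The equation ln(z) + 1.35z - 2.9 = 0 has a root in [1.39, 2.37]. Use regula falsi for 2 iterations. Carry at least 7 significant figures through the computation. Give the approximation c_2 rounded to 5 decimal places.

f(1.390000) = -0.694196, f(2.370000) = 1.162390
step 1: c = 1.756432, f(c) = 0.034467 > 0 → new bracket [1.390000, 1.756432]
step 2: c = 1.739099, f(c) = 0.001150 > 0 → new bracket [1.390000, 1.739099]

1.73910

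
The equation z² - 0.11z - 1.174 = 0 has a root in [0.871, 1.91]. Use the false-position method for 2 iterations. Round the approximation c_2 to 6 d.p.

f(0.871000) = -0.511169, f(1.910000) = 2.264000
step 1: c = 1.062377, f(c) = -0.162216 < 0 → new bracket [1.062377, 1.910000]
step 2: c = 1.119049, f(c) = -0.044825 < 0 → new bracket [1.119049, 1.910000]

1.119049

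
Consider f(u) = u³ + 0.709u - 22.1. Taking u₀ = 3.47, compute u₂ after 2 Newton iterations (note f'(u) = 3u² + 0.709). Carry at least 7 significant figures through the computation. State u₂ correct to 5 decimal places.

2.72926

u_0 = 3.470000: f = 22.142153, f' = 36.831700 → u_1 = 3.470000 - (22.142153)/(36.831700) = 2.868829
u_1 = 2.868829: f = 3.544976, f' = 25.399538 → u_2 = 2.868829 - (3.544976)/(25.399538) = 2.729260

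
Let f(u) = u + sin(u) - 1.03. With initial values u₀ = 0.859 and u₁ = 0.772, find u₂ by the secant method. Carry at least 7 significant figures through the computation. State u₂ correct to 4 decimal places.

f(u_0) = 0.586190, f(u_1) = 0.439570
u_2 = 0.772000 - (0.439570)·(0.772000 - 0.859000)/(0.439570 - (0.586190)) = 0.511172; f(u_2) = -0.029627

0.5112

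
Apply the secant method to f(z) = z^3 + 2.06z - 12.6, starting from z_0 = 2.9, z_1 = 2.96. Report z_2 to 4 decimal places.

f(z_0) = 17.763000, f(z_1) = 19.431936
z_2 = 2.960000 - (19.431936)·(2.960000 - 2.900000)/(19.431936 - (17.763000)) = 2.261402; f(z_2) = 3.623152

2.2614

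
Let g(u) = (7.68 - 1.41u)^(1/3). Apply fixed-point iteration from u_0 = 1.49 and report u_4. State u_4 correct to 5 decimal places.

u_1 = g(1.490000) = 1.773596
u_2 = g(1.773596) = 1.730168
u_3 = g(1.730168) = 1.736960
u_4 = g(1.736960) = 1.735902

1.73590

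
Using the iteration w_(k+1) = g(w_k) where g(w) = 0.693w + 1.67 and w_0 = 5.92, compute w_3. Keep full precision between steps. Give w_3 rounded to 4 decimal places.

5.5996

w_1 = g(5.920000) = 5.772560
w_2 = g(5.772560) = 5.670384
w_3 = g(5.670384) = 5.599576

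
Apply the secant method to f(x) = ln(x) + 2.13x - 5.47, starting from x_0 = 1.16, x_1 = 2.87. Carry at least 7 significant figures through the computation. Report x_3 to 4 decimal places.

2.1975

f(x_0) = -2.850780, f(x_1) = 1.697412
x_2 = 2.870000 - (1.697412)·(2.870000 - 1.160000)/(1.697412 - (-2.850780)) = 2.231818; f(x_2) = 0.086589
x_3 = 2.231818 - (0.086589)·(2.231818 - 2.870000)/(0.086589 - (1.697412)) = 2.197513; f(x_3) = -0.001971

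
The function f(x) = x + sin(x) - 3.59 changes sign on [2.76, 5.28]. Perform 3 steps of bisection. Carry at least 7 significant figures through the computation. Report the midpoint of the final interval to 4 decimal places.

f(2.760000) = -0.457601, f(5.280000) = 0.846812 (opposite signs)
step 1: m = 4.020000, f(m) = -0.339723 < 0 → root in [4.020000, 5.280000]
step 2: m = 4.650000, f(m) = 0.061946 > 0 → root in [4.020000, 4.650000]
step 3: m = 4.335000, f(m) = -0.184630 < 0 → root in [4.335000, 4.650000]
Midpoint of [4.335000, 4.650000] = 4.492500

4.4925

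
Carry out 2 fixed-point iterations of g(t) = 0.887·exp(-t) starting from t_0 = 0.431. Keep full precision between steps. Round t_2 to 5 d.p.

0.49841

t_1 = g(0.431000) = 0.576425
t_2 = g(0.576425) = 0.498409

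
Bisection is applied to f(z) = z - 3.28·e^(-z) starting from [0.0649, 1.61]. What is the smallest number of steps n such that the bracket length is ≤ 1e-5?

18

Initial width b − a = 1.61 − 0.0649 = 1.545100.
After n steps the width is (b−a)/2^n; need (b−a)/2^n ≤ 1e-5.
So n ≥ log₂(1.545100/1e-5) = log₂(154510.0000) ≈ 17.2373.
Hence n = 18.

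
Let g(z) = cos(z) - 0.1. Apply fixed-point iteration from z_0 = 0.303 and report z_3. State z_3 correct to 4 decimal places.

0.7490

z_1 = g(0.303000) = 0.854446
z_2 = g(0.854446) = 0.556637
z_3 = g(0.556637) = 0.749037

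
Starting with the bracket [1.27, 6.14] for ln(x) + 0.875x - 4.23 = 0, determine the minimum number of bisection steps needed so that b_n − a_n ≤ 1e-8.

Initial width b − a = 6.14 − 1.27 = 4.870000.
After n steps the width is (b−a)/2^n; need (b−a)/2^n ≤ 1e-8.
So n ≥ log₂(4.870000/1e-8) = log₂(487000000.0000) ≈ 28.8593.
Hence n = 29.

29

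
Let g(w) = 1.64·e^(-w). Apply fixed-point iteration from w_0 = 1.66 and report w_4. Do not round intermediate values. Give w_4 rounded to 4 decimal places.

1.0011

w_1 = g(1.660000) = 0.311828
w_2 = g(0.311828) = 1.200656
w_3 = g(1.200656) = 0.493634
w_4 = g(0.493634) = 1.001062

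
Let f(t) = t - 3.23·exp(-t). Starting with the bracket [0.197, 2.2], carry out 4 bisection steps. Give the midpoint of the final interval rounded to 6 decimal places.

f(0.197000) = -2.455446, f(2.200000) = 1.842106 (opposite signs)
step 1: m = 1.198500, f(m) = 0.224182 > 0 → root in [0.197000, 1.198500]
step 2: m = 0.697750, f(m) = -0.909834 < 0 → root in [0.697750, 1.198500]
step 3: m = 0.948125, f(m) = -0.303393 < 0 → root in [0.948125, 1.198500]
step 4: m = 1.073313, f(m) = -0.030941 < 0 → root in [1.073313, 1.198500]
Midpoint of [1.073313, 1.198500] = 1.135906

1.135906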